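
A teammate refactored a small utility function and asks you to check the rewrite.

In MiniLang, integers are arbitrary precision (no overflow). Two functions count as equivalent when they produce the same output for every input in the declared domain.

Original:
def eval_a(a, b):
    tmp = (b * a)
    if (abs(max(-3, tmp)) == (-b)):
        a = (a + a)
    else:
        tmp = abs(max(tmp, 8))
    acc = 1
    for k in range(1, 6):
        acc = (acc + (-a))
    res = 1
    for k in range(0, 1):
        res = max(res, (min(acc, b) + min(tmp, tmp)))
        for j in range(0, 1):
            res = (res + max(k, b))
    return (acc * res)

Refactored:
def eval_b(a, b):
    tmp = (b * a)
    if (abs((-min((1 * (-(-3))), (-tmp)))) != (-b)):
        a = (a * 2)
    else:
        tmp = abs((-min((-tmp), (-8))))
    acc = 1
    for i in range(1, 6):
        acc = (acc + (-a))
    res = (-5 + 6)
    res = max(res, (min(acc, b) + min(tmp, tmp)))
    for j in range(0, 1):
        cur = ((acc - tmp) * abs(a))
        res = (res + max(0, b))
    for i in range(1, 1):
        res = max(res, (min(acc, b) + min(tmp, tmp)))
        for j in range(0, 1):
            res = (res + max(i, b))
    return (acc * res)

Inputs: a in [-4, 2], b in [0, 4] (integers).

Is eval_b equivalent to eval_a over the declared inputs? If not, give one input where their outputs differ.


These are not equivalent — on a=-4, b=0 the outputs split (41 vs 168).
eval_a: tmp=0, then (abs(max(-3, tmp)) == (-b)) is true, then a=-8, then acc=1, then (k=1), then acc=9, then (k=2), then acc=17, then (k=3), then acc=25, then (k=4), then acc=33, then (k=5), then acc=41, then res=1, then (k=0), then res=1, then (j=0), then res=1, then returns 41
eval_b: tmp=0, then (abs((-min((1 * (-(-3))), (-tmp)))) != (-b)) is false, then tmp=8, then acc=1, then (i=1), then acc=5, then (i=2), then acc=9, then (i=3), then acc=13, then (i=4), then acc=17, then (i=5), then acc=21, then res=1, then res=8, then (j=0), then cur=52, then res=8, then the loop over i runs zero times, then returns 168
verdict: not equivalent; witness: a=-4, b=0


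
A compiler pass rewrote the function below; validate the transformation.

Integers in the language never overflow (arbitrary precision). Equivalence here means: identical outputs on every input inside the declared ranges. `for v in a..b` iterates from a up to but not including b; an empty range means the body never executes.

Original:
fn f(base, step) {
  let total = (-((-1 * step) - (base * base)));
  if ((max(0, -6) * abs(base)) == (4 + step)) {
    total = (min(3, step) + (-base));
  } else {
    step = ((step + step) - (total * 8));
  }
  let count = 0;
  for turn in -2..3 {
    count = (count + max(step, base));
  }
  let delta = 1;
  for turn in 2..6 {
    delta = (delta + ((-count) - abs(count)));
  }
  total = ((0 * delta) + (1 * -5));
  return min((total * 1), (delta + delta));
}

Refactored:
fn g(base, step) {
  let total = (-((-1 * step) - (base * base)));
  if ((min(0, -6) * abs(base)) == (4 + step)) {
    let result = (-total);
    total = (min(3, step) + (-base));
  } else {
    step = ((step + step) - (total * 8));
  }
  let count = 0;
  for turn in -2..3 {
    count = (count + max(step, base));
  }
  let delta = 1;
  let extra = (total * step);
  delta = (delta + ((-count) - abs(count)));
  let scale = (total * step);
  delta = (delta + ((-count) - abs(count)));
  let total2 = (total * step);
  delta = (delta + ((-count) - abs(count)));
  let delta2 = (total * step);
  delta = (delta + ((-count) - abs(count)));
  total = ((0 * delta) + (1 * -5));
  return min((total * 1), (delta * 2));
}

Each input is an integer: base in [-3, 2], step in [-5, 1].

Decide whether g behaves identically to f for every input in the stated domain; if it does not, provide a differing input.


There is a counterexample at base=-1, step=-4: -5 on one side, -1278 on the other.
f: total := -3 | ((max(0, -6) * abs(base)) == (4 + step)): true | total := -3 | count := 0 | iter turn=-2: | count := -1 | iter turn=-1: | count := -2 | iter turn=0: | count := -3 | iter turn=1: | count := -4 | iter turn=2: | count := -5 | delta := 1 | iter turn=2: | delta := 1 | iter turn=3: | delta := 1 | iter turn=4: | delta := 1 | iter turn=5: | delta := 1 | total := -5 | result -5
g: total := -3 | ((min(0, -6) * abs(base)) == (4 + step)): false | step := 16 | count := 0 | iter turn=-2: | count := 16 | iter turn=-1: | count := 32 | iter turn=0: | count := 48 | iter turn=1: | count := 64 | iter turn=2: | count := 80 | delta := 1 | extra := -48 | delta := -159 | scale := -48 | delta := -319 | total2 := -48 | delta := -479 | delta2 := -48 | delta := -639 | total := -5 | result -1278
verdict: not equivalent; witness: base=-1, step=-4


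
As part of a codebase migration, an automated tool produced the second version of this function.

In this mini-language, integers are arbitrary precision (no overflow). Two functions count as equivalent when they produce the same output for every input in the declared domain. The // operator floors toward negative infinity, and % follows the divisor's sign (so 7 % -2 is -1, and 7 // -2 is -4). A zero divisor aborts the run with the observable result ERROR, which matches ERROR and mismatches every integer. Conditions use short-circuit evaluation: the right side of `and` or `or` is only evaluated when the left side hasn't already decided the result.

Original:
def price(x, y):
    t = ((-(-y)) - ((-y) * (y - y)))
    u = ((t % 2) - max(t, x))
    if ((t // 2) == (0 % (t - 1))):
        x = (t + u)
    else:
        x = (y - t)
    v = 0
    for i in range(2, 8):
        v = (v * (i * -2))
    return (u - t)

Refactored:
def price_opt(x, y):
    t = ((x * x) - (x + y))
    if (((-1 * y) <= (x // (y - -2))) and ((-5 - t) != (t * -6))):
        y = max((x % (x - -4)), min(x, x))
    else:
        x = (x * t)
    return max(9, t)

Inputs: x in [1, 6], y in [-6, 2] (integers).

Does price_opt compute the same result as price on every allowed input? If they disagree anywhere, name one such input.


Consider the input x=1, y=-6.
price: t = -6; u = -1; ((t // 2) == (0 % (t - 1))) -> false; x = 0; v = 0; [i=2]; v = 0; [i=3]; v = 0; [i=4]; v = 0; [i=5]; v = 0; [i=6]; v = 0; [i=7]; v = 0; return 5
price_opt: t = 6; (((-1 * y) <= (x // (y - -2))) and ((-5 - t) != (t * -6))) -> false; x = 6; return 9
5 != 9, so the rewrite changes behavior.
verdict: not equivalent; witness: x=1, y=-6


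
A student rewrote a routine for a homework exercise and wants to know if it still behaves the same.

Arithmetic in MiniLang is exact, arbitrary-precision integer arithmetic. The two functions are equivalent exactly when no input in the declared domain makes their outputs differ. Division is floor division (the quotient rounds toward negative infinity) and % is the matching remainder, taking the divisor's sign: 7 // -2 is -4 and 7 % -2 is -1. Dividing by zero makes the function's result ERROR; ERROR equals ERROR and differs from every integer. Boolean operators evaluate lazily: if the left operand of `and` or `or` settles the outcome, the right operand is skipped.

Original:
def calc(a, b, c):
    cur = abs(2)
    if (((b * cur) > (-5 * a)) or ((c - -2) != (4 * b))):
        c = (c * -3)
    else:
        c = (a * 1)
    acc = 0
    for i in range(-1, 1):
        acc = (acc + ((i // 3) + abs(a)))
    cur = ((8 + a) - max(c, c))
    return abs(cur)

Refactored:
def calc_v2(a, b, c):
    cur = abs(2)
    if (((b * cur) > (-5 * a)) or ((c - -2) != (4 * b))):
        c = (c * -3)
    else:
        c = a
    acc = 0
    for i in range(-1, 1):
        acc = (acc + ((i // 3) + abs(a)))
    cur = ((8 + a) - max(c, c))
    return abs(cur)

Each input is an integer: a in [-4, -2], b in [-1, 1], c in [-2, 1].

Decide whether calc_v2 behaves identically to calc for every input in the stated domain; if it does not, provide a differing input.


The two versions differ — the changes include constant usage differs; also arithmetic usage differs.
Spot check at a=-2, b=-1, c=1 — calc: cur = 2; (((b * cur) > (-5 * a)) or ((c - -2) != (4 * b))) -> true; c = -3; acc = 0; [i=-1]; acc = 1; [i=0]; acc = 3; cur = 9; return 9. calc_v2: cur = 2; (((b * cur) > (-5 * a)) or ((c - -2) != (4 * b))) -> true; c = -3; acc = 0; [i=-1]; acc = 1; [i=0]; acc = 3; cur = 9; return 9. Both give 9.
Across all 36 domain points the two functions coincide.
verdict: equivalent


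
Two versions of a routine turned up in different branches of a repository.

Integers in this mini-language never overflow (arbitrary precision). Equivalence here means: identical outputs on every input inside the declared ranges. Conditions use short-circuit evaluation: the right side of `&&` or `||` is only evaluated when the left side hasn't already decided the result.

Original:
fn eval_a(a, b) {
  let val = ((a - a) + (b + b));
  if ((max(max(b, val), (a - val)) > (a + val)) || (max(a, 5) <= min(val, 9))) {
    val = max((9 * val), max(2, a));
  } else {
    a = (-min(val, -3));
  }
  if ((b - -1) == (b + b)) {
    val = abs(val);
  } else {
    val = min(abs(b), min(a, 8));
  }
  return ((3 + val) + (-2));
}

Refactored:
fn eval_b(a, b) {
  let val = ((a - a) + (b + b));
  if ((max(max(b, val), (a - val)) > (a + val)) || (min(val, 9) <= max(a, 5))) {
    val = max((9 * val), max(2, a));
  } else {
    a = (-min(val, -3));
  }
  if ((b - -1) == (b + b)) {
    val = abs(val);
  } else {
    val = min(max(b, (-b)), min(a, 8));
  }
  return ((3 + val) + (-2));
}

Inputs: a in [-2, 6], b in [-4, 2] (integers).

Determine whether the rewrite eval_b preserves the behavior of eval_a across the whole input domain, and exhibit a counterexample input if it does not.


The rewrite breaks on a=0, b=1, where the results are 3 and 19.
eval_a: val = 2; ((max(max(b, val), (a - val)) > (a + val)) || (max(a, 5) <= min(val, 9))) -> false; a = 3; ((b - -1) == (b + b)) -> true; val = 2; return 3
eval_b: val = 2; ((max(max(b, val), (a - val)) > (a + val)) || (min(val, 9) <= max(a, 5))) -> true; val = 18; ((b - -1) == (b + b)) -> true; val = 18; return 19
verdict: not equivalent; witness: a=0, b=1


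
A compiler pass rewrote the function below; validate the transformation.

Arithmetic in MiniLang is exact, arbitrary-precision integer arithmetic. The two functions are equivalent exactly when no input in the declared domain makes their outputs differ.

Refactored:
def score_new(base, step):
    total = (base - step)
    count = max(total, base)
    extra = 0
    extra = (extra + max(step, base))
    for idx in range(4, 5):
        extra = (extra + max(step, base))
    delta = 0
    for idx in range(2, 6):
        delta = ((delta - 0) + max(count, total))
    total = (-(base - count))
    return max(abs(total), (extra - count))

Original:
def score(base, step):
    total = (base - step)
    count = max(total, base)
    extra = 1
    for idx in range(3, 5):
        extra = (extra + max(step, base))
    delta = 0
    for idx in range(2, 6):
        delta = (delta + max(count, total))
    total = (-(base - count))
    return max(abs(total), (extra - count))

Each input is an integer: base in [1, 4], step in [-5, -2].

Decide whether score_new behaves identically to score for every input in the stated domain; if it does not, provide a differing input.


These are not equivalent — on base=4, step=-2 the outputs split (3 vs 2).
score: total := 6 | count := 6 | extra := 1 | iter idx=3: | extra := 5 | iter idx=4: | extra := 9 | delta := 0 | iter idx=2: | delta := 6 | iter idx=3: | delta := 12 | iter idx=4: | delta := 18 | iter idx=5: | delta := 24 | total := 2 | result 3
score_new: total := 6 | count := 6 | extra := 0 | extra := 4 | iter idx=4: | extra := 8 | delta := 0 | iter idx=2: | delta := 6 | iter idx=3: | delta := 12 | iter idx=4: | delta := 18 | iter idx=5: | delta := 24 | total := 2 | result 2
verdict: not equivalent; witness: base=4, step=-2


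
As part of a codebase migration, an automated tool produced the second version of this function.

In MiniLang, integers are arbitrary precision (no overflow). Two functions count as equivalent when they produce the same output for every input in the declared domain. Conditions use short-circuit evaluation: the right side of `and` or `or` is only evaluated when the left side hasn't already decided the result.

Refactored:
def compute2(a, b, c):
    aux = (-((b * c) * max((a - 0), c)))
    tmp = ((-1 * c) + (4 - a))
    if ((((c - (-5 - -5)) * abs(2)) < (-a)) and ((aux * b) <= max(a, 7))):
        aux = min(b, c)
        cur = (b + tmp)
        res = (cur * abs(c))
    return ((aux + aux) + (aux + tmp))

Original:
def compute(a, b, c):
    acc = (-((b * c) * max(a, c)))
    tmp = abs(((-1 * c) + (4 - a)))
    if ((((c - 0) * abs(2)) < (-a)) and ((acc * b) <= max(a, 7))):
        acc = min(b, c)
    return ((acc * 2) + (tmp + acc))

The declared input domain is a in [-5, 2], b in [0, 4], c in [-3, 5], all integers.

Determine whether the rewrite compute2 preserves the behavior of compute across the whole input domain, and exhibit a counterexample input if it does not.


These are not equivalent — on a=0, b=0, c=5 the outputs split (1 vs -1).
compute: acc=0, then tmp=1, then ((((c - 0) * abs(2)) < (-a)) and ((acc * b) <= max(a, 7))) is false, then returns 1
compute2: aux=0, then tmp=-1, then ((((c - (-5 - -5)) * abs(2)) < (-a)) and ((aux * b) <= max(a, 7))) is false, then returns -1
verdict: not equivalent; witness: a=0, b=0, c=5


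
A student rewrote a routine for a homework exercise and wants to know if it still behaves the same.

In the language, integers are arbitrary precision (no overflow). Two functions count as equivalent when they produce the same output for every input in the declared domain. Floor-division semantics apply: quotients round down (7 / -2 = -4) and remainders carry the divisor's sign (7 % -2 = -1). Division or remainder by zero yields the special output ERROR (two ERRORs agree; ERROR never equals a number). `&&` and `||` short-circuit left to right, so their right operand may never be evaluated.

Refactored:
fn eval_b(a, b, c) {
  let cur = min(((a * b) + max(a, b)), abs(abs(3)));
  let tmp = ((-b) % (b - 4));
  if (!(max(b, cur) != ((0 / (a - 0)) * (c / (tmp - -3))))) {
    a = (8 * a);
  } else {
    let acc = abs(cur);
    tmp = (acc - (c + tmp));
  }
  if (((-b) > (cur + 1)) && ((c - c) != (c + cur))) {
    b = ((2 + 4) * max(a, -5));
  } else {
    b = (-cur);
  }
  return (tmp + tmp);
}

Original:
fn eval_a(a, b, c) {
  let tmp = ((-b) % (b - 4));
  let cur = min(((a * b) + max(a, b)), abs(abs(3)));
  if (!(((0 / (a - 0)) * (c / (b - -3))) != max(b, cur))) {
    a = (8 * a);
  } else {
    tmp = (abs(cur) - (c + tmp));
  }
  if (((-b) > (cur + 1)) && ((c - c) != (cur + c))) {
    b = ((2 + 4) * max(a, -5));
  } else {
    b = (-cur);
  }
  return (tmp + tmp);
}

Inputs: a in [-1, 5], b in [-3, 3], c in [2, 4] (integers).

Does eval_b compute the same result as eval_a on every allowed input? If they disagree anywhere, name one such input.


Run the pair on a=-1, b=-3, c=2.
eval_a: tmp becomes -4; next cur becomes 2; next hits division by zero so the output is ERROR
eval_b: cur becomes 2; next tmp becomes -4; next (!(max(b, cur) != ((0 / (a - 0)) * (c / (tmp - -3))))) evaluates to false; next acc becomes 2; next tmp becomes 4; next (((-b) > (cur + 1)) && ((c - c) != (c + cur))) evaluates to false; next b becomes -2; next final value 8
ERROR and 8 differ, so these are not the same function on this domain.
verdict: not equivalent; witness: a=-1, b=-3, c=2


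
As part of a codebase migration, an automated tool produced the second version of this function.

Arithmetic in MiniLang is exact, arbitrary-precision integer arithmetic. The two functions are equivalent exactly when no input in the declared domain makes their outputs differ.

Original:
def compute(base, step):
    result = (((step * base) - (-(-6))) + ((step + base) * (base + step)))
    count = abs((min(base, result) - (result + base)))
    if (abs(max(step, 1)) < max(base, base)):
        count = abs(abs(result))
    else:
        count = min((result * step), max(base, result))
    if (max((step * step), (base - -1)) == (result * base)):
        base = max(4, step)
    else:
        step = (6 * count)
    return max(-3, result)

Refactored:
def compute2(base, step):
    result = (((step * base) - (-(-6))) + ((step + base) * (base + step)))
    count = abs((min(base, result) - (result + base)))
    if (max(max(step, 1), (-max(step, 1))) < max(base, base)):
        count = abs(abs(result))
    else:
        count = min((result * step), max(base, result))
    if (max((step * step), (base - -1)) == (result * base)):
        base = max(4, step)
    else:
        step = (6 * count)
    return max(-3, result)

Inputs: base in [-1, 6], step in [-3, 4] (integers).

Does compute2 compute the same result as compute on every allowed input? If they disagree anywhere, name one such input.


Equivalent — the differences include constant usage differs, and min/max/abs usage differs, yet no declared input distinguishes the two.
One worked example (base=6, step=-2) — compute: result := -2 | count := 6 | (abs(max(step, 1)) < max(base, base)): true | count := 2 | (max((step * step), (base - -1)) == (result * base)): false | step := 12 | result -2; compute2: result := -2 | count := 6 | (max(max(step, 1), (-max(step, 1))) < max(base, base)): true | count := 2 | (max((step * step), (base - -1)) == (result * base)): false | step := 12 | result -2; agreement on -2.
Checked all 64 inputs in the declared domain: the outputs agree on every one.
verdict: equivalent


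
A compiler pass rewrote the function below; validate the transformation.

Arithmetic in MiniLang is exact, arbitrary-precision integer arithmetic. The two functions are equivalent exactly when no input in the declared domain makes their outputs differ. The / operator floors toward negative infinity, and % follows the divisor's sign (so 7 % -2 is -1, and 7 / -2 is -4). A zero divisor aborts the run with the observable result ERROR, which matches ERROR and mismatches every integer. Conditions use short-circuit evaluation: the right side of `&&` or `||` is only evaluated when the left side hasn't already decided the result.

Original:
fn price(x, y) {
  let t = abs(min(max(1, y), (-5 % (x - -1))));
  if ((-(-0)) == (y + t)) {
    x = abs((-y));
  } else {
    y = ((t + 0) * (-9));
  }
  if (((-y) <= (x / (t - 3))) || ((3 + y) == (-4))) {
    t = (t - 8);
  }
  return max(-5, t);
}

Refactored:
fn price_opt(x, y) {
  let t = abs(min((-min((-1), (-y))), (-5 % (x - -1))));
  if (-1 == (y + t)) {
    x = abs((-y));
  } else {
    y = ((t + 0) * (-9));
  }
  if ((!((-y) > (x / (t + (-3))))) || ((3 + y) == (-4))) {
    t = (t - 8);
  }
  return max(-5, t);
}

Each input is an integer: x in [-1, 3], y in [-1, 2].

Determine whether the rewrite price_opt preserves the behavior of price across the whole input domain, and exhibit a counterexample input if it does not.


Consider the input x=0, y=-1.
price: t := 0 | ((-(-0)) == (y + t)): false | y := 0 | (((-y) <= (x / (t - 3))) || ((3 + y) == (-4))): true | t := -8 | result -5
price_opt: t := 0 | (-1 == (y + t)): true | x := 1 | ((!((-y) > (x / (t + (-3))))) || ((3 + y) == (-4))): false | result 0
-5 and 0 differ, so these are not the same function on this domain.
verdict: not equivalent; witness: x=0, y=-1


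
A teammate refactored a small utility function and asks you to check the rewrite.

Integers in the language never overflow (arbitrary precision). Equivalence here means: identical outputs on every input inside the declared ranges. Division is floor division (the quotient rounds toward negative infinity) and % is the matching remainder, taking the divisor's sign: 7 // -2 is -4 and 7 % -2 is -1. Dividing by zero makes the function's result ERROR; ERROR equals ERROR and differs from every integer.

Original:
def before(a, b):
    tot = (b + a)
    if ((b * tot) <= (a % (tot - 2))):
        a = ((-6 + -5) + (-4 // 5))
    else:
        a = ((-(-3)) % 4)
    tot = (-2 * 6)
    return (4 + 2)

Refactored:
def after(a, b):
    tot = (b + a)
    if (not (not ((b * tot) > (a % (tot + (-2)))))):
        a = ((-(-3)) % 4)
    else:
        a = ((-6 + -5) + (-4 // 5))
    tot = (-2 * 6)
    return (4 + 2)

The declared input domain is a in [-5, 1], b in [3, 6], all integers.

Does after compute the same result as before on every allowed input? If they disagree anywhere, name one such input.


Reading the diff, among the changes: comparison usage differs, plus boolean connective usage differs, plus arithmetic usage differs.
One worked example (a=-3, b=6) — before: tot=3, then ((b * tot) <= (a % (tot - 2))) is false, then a=3, then tot=-12, then returns 6; after: tot=3, then (not (not ((b * tot) > (a % (tot + (-2)))))) is true, then a=3, then tot=-12, then returns 6; agreement on 6.
Checked all 28 inputs in the declared domain: the outputs agree on every one.
verdict: equivalent


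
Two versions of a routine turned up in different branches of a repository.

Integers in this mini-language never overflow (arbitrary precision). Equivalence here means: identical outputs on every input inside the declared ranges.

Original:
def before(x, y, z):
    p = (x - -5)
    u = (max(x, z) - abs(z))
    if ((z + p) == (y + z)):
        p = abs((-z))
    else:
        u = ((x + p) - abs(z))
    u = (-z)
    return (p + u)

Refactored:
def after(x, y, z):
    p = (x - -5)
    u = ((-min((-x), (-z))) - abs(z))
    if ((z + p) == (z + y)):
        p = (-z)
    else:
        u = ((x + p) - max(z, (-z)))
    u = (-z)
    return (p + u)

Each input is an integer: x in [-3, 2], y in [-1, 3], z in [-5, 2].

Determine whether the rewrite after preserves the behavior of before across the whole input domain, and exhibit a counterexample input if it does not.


On input x=-3, y=2, z=1, before returns 0 while after returns -2.
verdict: not equivalent; witness: x=-3, y=2, z=1


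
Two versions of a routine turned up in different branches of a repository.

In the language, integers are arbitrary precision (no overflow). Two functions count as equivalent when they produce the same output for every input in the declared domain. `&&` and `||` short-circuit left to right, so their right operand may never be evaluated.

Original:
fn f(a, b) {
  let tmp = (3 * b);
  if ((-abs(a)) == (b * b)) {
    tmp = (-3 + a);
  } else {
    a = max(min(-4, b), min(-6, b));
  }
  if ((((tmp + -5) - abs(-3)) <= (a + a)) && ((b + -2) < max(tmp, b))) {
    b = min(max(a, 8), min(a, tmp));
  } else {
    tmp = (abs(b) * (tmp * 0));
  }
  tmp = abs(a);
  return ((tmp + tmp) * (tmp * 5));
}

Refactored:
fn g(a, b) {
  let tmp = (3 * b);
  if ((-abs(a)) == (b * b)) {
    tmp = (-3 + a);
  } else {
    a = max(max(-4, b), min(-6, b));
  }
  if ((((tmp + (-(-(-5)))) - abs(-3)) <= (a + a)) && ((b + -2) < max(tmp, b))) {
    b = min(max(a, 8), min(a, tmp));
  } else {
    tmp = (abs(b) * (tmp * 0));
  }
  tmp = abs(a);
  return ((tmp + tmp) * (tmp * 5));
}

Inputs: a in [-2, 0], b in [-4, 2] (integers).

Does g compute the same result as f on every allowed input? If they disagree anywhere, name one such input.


Try a=-2, b=-3.
f: tmp becomes -9; next ((-abs(a)) == (b * b)) evaluates to false; next a becomes -4; next ((((tmp + -5) - abs(-3)) <= (a + a)) && ((b + -2) < max(tmp, b))) evaluates to true; next b becomes -9; next tmp becomes 4; next final value 160
g: tmp becomes -9; next ((-abs(a)) == (b * b)) evaluates to false; next a becomes -3; next ((((tmp + (-(-(-5)))) - abs(-3)) <= (a + a)) && ((b + -2) < max(tmp, b))) evaluates to true; next b becomes -9; next tmp becomes 3; next final value 90
160 against 90: the behavior changed.
verdict: not equivalent; witness: a=-2, b=-3


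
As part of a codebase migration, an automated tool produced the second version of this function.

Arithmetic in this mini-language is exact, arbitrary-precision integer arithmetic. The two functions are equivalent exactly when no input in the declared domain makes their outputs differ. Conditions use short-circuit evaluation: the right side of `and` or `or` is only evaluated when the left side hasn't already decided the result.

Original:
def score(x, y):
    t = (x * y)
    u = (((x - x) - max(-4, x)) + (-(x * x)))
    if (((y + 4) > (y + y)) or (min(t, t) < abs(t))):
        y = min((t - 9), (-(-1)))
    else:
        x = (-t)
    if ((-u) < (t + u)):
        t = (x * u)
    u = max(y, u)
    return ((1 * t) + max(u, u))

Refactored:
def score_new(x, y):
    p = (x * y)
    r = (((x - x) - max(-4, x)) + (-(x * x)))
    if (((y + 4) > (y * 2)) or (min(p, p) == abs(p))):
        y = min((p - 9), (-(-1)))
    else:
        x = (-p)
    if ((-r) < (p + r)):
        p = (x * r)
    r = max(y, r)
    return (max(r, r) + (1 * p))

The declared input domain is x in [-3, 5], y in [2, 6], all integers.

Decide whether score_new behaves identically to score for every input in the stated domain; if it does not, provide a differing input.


The rewrite breaks on x=-3, y=4, where the results are -18 and -8.
score: t becomes -12; next u becomes -6; next (((y + 4) > (y + y)) or (min(t, t) < abs(t))) evaluates to true; next y becomes -21; next ((-u) < (t + u)) evaluates to false; next u becomes -6; next final value -18
score_new: p becomes -12; next r becomes -6; next (((y + 4) > (y * 2)) or (min(p, p) == abs(p))) evaluates to false; next x becomes 12; next ((-r) < (p + r)) evaluates to false; next r becomes 4; next final value -8
verdict: not equivalent; witness: x=-3, y=4


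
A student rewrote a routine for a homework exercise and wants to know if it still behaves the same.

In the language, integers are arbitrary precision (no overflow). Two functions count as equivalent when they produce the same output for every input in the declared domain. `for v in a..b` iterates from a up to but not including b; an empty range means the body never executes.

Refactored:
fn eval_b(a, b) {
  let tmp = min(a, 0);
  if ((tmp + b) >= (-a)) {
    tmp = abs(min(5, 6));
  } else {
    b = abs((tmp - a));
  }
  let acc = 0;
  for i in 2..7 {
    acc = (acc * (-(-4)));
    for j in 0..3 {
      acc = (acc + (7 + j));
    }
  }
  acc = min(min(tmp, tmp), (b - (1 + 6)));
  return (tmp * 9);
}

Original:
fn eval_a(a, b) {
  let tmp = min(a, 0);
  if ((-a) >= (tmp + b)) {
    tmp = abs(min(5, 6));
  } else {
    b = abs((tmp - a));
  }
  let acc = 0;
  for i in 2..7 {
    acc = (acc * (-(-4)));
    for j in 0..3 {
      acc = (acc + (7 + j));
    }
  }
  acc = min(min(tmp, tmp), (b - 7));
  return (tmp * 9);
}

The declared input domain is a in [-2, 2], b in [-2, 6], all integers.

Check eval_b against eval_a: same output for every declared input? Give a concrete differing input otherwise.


The rewrite breaks on a=-2, b=-2, where the results are 45 and -18.
eval_a: tmp := -2 | ((-a) >= (tmp + b)): true | tmp := 5 | acc := 0 | iter i=2: | acc := 0 | iter j=0: | acc := 7 | iter j=1: | acc := 15 | iter j=2: | acc := 24 | iter i=3: | acc := 96 | iter j=0: | acc := 103 | iter j=1: | acc := 111 | iter j=2: | acc := 120 | iter i=4: | acc := 480 | iter j=0: | acc := 487 | iter j=1: | acc := 495 | iter j=2: | acc := 504 | iter i=5: | acc := 2016 | iter j=0: | acc := 2023 | iter j=1: | acc := 2031 | iter j=2: | acc := 2040 | iter i=6: | acc := 8160 | iter j=0: | acc := 8167 | iter j=1: | acc := 8175 | iter j=2: | acc := 8184 | acc := -9 | result 45
eval_b: tmp := -2 | ((tmp + b) >= (-a)): false | b := 0 | acc := 0 | iter i=2: | acc := 0 | iter j=0: | acc := 7 | iter j=1: | acc := 15 | iter j=2: | acc := 24 | iter i=3: | acc := 96 | iter j=0: | acc := 103 | iter j=1: | acc := 111 | iter j=2: | acc := 120 | iter i=4: | acc := 480 | iter j=0: | acc := 487 | iter j=1: | acc := 495 | iter j=2: | acc := 504 | iter i=5: | acc := 2016 | iter j=0: | acc := 2023 | iter j=1: | acc := 2031 | iter j=2: | acc := 2040 | iter i=6: | acc := 8160 | iter j=0: | acc := 8167 | iter j=1: | acc := 8175 | iter j=2: | acc := 8184 | acc := -7 | result -18
verdict: not equivalent; witness: a=-2, b=-2


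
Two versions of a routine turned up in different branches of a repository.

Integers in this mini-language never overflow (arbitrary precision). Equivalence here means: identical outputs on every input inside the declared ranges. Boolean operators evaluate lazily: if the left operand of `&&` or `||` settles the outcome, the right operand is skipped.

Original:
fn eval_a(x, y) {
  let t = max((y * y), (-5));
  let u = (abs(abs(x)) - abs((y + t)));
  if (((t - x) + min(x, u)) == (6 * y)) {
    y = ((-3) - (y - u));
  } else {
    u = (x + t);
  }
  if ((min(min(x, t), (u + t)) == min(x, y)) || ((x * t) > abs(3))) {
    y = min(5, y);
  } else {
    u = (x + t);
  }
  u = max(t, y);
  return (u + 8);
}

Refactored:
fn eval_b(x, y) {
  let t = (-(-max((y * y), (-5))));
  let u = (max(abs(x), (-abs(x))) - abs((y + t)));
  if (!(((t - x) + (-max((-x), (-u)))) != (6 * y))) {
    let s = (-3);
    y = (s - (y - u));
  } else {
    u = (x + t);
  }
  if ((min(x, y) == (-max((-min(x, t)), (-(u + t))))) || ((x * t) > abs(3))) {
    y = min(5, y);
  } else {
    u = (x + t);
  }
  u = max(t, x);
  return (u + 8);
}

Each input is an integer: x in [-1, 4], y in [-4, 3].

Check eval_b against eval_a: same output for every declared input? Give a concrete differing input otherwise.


Run the pair on x=1, y=0.
eval_a: t = 0; u = 1; (((t - x) + min(x, u)) == (6 * y)) -> true; y = -2; ((min(min(x, t), (u + t)) == min(x, y)) || ((x * t) > abs(3))) -> false; u = 1; u = 0; return 8
eval_b: t = 0; u = 1; (!(((t - x) + (-max((-x), (-u)))) != (6 * y))) -> true; s = -3; y = -2; ((min(x, y) == (-max((-min(x, t)), (-(u + t))))) || ((x * t) > abs(3))) -> false; u = 1; u = 1; return 9
8 and 9 differ, so these are not the same function on this domain.
verdict: not equivalent; witness: x=1, y=0


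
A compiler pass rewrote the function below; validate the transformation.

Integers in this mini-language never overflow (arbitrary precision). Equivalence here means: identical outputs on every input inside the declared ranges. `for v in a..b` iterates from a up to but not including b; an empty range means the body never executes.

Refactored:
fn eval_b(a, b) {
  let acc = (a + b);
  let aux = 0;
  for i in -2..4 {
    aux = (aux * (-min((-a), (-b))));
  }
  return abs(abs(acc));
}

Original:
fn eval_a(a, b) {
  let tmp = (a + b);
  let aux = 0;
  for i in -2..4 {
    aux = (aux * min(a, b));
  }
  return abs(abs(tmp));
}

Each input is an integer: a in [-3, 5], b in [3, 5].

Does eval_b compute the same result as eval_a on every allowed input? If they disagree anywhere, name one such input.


One difference looks behavioral, but it never changes the outcome for any declared input.
As a probe, take a=5, b=5: eval_a runs tmp becomes 10; next aux becomes 0; next at i=-2:; next aux becomes 0; next at i=-1:; next aux becomes 0; next at i=0:; next aux becomes 0; next at i=1:; next aux becomes 0; next at i=2:; next aux becomes 0; next at i=3:; next aux becomes 0; next final value 10; eval_b runs acc becomes 10; next aux becomes 0; next at i=-2:; next aux becomes 0; next at i=-1:; next aux becomes 0; next at i=0:; next aux becomes 0; next at i=1:; next aux becomes 0; next at i=2:; next aux becomes 0; next at i=3:; next aux becomes 0; next final value 10; both end at 10.
Across all 27 domain points the two functions coincide.
verdict: equivalent


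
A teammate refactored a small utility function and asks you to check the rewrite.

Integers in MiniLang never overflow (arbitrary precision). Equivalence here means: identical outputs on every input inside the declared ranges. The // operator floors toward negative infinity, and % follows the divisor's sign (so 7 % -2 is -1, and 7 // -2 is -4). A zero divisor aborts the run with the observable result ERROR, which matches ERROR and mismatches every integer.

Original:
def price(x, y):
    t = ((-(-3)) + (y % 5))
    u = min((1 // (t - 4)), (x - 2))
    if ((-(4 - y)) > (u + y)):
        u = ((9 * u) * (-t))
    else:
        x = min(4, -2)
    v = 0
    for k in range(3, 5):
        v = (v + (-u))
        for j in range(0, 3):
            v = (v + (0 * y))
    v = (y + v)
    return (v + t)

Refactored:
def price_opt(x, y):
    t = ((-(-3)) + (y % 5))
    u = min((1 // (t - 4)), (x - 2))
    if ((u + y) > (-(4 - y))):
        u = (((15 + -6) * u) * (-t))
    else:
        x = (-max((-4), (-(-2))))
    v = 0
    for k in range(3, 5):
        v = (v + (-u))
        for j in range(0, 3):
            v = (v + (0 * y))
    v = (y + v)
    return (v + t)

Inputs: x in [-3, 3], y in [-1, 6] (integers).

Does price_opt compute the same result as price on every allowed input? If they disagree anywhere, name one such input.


At x=-3, y=-1: price gives -624, price_opt gives 16.
verdict: not equivalent; witness: x=-3, y=-1


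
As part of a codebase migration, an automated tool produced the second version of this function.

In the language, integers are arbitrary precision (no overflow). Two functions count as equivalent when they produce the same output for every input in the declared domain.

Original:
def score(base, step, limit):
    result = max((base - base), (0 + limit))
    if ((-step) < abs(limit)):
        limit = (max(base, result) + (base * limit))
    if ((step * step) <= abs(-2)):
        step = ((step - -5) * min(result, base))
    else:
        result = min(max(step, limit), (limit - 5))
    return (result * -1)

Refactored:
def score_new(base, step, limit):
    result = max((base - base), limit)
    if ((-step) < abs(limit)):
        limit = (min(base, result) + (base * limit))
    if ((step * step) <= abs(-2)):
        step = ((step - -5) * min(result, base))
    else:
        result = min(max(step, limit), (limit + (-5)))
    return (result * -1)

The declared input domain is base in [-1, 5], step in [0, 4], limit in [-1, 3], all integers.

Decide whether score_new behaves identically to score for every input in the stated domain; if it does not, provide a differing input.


Input base=-1, step=2, limit=-1: 4 from score versus 5 from score_new.
verdict: not equivalent; witness: base=-1, step=2, limit=-1


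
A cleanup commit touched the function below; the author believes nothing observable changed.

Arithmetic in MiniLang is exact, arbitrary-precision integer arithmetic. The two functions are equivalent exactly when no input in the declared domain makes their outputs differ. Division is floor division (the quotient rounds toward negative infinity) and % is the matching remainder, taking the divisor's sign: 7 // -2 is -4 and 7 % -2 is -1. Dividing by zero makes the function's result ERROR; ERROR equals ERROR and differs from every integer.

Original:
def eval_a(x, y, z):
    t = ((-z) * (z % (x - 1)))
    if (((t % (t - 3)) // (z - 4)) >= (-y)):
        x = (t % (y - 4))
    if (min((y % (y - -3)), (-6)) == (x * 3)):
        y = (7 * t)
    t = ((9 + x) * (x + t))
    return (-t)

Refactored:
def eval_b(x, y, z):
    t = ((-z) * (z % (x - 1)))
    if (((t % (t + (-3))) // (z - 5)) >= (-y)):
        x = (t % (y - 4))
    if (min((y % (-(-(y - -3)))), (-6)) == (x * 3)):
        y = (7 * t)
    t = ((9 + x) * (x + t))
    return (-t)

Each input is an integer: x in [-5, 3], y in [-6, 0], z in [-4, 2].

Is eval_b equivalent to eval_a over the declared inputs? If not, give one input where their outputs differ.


These are not equivalent — on x=-5, y=-2, z=-4 the outputs split (100 vs 84).
eval_a: t = -16; (((t % (t - 3)) // (z - 4)) >= (-y)) -> true; x = -4; (min((y % (y - -3)), (-6)) == (x * 3)) -> false; t = -100; return 100
eval_b: t = -16; (((t % (t + (-3))) // (z - 5)) >= (-y)) -> false; (min((y % (-(-(y - -3)))), (-6)) == (x * 3)) -> false; t = -84; return 84
verdict: not equivalent; witness: x=-5, y=-2, z=-4


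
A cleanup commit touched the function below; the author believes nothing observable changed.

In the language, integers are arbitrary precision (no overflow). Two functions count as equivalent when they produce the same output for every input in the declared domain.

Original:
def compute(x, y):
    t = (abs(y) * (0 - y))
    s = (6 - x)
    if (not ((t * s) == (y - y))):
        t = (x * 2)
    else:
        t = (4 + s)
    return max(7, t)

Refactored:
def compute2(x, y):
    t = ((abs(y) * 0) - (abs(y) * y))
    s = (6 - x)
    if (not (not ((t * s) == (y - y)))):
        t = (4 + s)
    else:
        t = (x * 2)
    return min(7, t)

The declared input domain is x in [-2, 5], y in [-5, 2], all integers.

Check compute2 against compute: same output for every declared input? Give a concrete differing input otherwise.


Not equivalent: x=-2, y=-5 separates them (7 vs -4).
compute: t := 25 | s := 8 | (not ((t * s) == (y - y))): true | t := -4 | result 7
compute2: t := 25 | s := 8 | (not (not ((t * s) == (y - y)))): false | t := -4 | result -4
verdict: not equivalent; witness: x=-2, y=-5


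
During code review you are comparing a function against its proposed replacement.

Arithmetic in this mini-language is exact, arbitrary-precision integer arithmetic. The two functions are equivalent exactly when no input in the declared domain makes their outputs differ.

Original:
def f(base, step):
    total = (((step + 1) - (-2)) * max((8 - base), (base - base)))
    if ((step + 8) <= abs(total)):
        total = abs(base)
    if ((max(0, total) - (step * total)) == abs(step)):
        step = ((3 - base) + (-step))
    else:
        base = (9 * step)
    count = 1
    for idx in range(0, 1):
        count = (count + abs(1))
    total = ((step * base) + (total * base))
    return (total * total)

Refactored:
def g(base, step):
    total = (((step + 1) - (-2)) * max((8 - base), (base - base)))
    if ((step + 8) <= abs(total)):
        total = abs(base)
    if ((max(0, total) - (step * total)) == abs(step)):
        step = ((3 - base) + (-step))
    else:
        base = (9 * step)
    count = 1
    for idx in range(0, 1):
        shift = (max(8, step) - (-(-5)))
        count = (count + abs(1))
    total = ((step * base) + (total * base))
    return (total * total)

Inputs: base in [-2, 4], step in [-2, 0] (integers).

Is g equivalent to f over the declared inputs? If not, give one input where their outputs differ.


Behavior is preserved: although constant usage differs, and min/max/abs usage differs, and statement counts differ, and local variable names differ, and arithmetic usage differs, the outputs never diverge.
One worked example (base=-1, step=-1) — f: total = 18; ((step + 8) <= abs(total)) -> true; total = 1; ((max(0, total) - (step * total)) == abs(step)) -> false; base = -9; count = 1; [idx=0]; count = 2; total = 0; return 0; g: total = 18; ((step + 8) <= abs(total)) -> true; total = 1; ((max(0, total) - (step * total)) == abs(step)) -> false; base = -9; count = 1; [idx=0]; shift = 3; count = 2; total = 0; return 0; agreement on 0.
Every one of the 21 inputs gives matching results.
verdict: equivalent


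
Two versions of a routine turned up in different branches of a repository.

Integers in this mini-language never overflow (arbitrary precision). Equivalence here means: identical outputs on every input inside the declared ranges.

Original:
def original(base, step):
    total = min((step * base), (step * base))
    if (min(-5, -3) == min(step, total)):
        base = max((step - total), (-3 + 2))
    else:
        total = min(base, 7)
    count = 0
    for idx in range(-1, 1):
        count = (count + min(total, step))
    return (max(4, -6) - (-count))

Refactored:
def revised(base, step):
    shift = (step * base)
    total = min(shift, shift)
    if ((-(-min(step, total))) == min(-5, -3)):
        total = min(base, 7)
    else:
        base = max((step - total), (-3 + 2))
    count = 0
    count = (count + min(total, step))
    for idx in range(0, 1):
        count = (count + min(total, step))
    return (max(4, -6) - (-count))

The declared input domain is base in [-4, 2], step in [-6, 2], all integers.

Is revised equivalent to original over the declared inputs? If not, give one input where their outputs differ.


base=-4, step=-3 yields -4 from original but -2 from revised.
verdict: not equivalent; witness: base=-4, step=-3


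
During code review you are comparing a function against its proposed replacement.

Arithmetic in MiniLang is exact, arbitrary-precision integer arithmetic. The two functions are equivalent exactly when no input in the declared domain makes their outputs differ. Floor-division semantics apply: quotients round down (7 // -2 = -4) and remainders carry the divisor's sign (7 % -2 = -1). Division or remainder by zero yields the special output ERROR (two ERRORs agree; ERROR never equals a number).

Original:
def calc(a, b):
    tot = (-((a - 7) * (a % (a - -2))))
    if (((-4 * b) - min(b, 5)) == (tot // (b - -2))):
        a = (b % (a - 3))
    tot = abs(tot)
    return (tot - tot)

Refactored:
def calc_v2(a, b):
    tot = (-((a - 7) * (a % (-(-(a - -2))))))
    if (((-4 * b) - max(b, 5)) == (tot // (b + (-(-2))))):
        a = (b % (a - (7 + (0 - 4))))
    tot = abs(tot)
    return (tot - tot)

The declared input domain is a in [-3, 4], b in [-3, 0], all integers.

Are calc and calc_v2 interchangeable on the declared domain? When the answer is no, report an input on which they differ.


Although `min(b, 5)` became `max(b, 5)`, no input in the stated domain can expose it; all 32 inputs agree.
verdict: equivalent
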